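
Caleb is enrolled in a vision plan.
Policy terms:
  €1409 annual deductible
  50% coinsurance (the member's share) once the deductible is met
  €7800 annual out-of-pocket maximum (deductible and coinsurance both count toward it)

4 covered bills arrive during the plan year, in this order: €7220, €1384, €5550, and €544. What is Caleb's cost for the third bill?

Claim 1 (€7220): deductible takes €1409, €5811 remains; 50% of €5811 = €2905.50. Member owes €4314.50 (running OOP €4314.50).
Claim 2 (€1384): 50% coinsurance on €1384 = €692. Cost to member: €692. OOP to date €5006.50.
Claim 3 (€5550): deductible already satisfied, so member's share is 50% × €5550 = €2775. Member owes €2775 (running OOP €7781.50).

€2775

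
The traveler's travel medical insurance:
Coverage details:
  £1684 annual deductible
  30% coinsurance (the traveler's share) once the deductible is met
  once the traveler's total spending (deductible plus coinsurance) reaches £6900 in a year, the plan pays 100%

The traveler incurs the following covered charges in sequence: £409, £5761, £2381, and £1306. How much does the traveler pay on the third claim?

Claim 1 — £409: all of it applies to the deductible. Cost to traveler: £409. OOP to date £409.
Claim 2 — £5761: deductible takes £1275, £4486 remains; coinsurance £4486 × 30% = £1345.80. Traveler owes £2620.80 (running OOP £3029.80).
Claim 3 — £2381: deductible already satisfied, so traveler's share is 30% × £2381 = £714.30. Traveler pays £714.30; OOP now £3744.10.

£714.30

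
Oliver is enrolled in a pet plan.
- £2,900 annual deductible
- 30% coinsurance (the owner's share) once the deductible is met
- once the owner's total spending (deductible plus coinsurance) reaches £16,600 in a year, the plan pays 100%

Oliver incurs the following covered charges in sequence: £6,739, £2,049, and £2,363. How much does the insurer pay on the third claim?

£1,654.10

Claim 1 (£6,739): deductible takes £2,900, £3,839 remains; 30% of £3,839 = £1,151.70. Owner owes £4,051.70 (running OOP £4,051.70). Insurer: £6,739 − £4,051.70 = £2,687.30.
Claim 2 (£2,049): 30% coinsurance on £2,049 = £614.70. Owner owes £614.70 (running OOP £4,666.40). Plan pays £2,049 − £614.70 = £1,434.30.
Claim 3 (£2,363): deductible met; 30% of £2,363 = £708.90. Cost to owner: £708.90. OOP to date £5,375.30. Insurer: £2,363 − £708.90 = £1,654.10.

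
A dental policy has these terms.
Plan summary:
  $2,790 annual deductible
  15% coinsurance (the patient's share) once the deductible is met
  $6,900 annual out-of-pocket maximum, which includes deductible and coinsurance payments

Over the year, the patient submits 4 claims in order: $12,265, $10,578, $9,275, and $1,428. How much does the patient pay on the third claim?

Claim 1 — $12,265: deductible takes $2,790, $9,475 remains; patient's 15% is $1,421.25. Cost to patient: $4,211.25. OOP to date $4,211.25.
Claim 2 — $10,578: 15% coinsurance on $10,578 = $1,586.70. Cost to patient: $1,586.70. OOP to date $5,797.95.
Claim 3 — $9,275: deductible met; 15% of $9,275 = $1,391.25. OOP would hit $7,189.20 > $6,900, so the cap limits the patient to $6,900 − $5,797.95 = $1,102.05.

$1,102.05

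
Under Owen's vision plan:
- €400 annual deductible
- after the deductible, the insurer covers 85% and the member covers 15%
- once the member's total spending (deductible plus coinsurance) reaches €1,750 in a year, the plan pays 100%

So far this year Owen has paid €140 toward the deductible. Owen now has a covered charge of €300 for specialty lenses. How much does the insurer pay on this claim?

€140 of the €400 deductible is already met, leaving €260.
After the €260 deductible portion, €300 − €260 = €40 is subject to coinsurance.
15% of €40 = €6 falls to the member.
That puts the member's cost at €260 + €6 = €266 before any cap.
Total out-of-pocket so far would be €140 + €266 = €406, below the €1,750 cap — no reduction.
The insurer covers the remainder: €300 − €266 = €34.

€34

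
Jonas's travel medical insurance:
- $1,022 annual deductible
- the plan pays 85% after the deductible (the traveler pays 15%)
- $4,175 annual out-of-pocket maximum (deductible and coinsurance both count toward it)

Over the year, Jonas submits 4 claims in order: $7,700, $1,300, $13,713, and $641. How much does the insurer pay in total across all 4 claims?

Bill 1, $7,700: $1,022 to deductible, leaving $6,678; coinsurance $6,678 × 15% = $1,001.70. Traveler owes $2,023.70 (running OOP $2,023.70). Insurer: $7,700 − $2,023.70 = $5,676.30.
Bill 2, $1,300: deductible met; 15% of $1,300 = $195. Cost to traveler: $195. OOP to date $2,218.70. Insurer: $1,300 − $195 = $1,105.
Bill 3, $13,713: deductible already satisfied, so traveler's share is 15% × $13,713 = $2,056.95. OOP would hit $4,275.65 > $4,175, so the cap limits the traveler to $4,175 − $2,218.70 = $1,956.30. Insurer: $13,713 − $1,956.30 = $11,756.70.
Bill 4, $641: deductible met; 15% of $641 = $96.15. That would push OOP to $4,271.15, over the $4,175 cap, so traveler pays $4,175 − $4,175 = $0. Insurer: $641 − $0 = $641.
Insurer total = bills − traveler's total = $23,354 − $4,175 = $19,179.

$19,179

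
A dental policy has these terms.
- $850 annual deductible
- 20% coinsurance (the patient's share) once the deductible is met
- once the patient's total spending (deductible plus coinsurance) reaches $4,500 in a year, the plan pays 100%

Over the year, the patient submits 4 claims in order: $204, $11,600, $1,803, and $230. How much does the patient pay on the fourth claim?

$46

Claim 1 ($204): entire amount goes to the deductible. Patient pays $204; OOP now $204.
Claim 2 ($11,600): deductible takes $646, $10,954 remains; 20% of $10,954 = $2,190.80. Cost to patient: $2,836.80. OOP to date $3,040.80.
Claim 3 ($1,803): deductible met; 20% of $1,803 = $360.60. Patient pays $360.60; OOP now $3,401.40.
Claim 4 ($230): deductible met; 20% of $230 = $46. Patient owes $46 (running OOP $3,447.40).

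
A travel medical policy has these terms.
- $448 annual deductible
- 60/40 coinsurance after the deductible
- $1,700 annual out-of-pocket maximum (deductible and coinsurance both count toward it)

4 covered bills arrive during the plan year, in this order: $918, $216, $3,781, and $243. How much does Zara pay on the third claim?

Claim 1 ($918): deductible takes $448, $470 remains; coinsurance $470 × 40% = $188. Traveler owes $636 (running OOP $636).
Claim 2 ($216): deductible met; 40% of $216 = $86.40. Traveler owes $86.40 (running OOP $722.40).
Claim 3 ($3,781): 40% coinsurance on $3,781 = $1,512.40. That would push OOP to $2,234.80, over the $1,700 cap, so traveler pays $1,700 − $722.40 = $977.60.

$977.60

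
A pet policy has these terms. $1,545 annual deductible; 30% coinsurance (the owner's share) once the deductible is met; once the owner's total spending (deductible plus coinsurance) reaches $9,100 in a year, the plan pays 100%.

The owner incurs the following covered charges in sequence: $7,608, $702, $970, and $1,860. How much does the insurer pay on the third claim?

$679

Bill 1, $7,608: deductible takes $1,545, $6,063 remains; owner's 30% is $1,818.90. Owner owes $3,363.90 (running OOP $3,363.90). Insurer: $7,608 − $3,363.90 = $4,244.10.
Bill 2, $702: deductible met; 30% of $702 = $210.60. Owner owes $210.60 (running OOP $3,574.50). Plan pays $702 − $210.60 = $491.40.
Bill 3, $970: deductible met; 30% of $970 = $291. Cost to owner: $291. OOP to date $3,865.50. Plan pays $970 − $291 = $679.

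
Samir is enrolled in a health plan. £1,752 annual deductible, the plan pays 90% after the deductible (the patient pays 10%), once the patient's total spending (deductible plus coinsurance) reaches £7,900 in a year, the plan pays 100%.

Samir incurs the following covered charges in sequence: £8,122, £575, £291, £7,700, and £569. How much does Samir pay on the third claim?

£29.10

#1 (£8,122): £1,752 finishes the deductible; £6,370 goes to coinsurance; patient's 10% is £637. Patient owes £2,389 (running OOP £2,389).
#2 (£575): 10% coinsurance on £575 = £57.50. Patient pays £57.50; OOP now £2,446.50.
#3 (£291): deductible already satisfied, so patient's share is 10% × £291 = £29.10. Cost to patient: £29.10. OOP to date £2,475.60.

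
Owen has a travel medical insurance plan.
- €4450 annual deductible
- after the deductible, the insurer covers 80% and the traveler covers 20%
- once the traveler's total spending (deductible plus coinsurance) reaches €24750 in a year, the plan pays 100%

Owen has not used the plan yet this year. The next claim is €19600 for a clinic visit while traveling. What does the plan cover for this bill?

Nothing has been paid toward the €4450 deductible, so the first €4450 of this charge is applied there.
The remaining €15150 (= €19600 − €4450) moves to coinsurance.
Traveler's 20% share of €15150 is €3030.
Traveler responsibility before any cap: €4450 + €3030 = €7480.
Year-to-date out-of-pocket becomes €0 + €7480 = €7480, still under the €24750 maximum, so no cap applies.
The insurer covers the remainder: €19600 − €7480 = €12120.

€12120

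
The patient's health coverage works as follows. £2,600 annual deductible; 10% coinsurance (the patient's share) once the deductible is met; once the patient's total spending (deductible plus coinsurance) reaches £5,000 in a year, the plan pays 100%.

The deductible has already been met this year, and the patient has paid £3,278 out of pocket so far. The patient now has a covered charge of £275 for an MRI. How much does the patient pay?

£27.50

The deductible is already satisfied, so the full bill goes to coinsurance.
Patient's 10% share of £275 is £27.50.
Cumulative spending £3,278 + £27.50 = £3,305.50 stays under the £5,000 maximum.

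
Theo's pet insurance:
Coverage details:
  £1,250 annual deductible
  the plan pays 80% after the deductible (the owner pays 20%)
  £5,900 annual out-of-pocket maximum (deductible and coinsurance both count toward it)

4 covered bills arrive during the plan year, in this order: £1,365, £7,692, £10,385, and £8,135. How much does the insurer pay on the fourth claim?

Claim 1 (£1,365): £1,250 finishes the deductible; £115 goes to coinsurance; owner's 20% is £23. Owner pays £1,273; OOP now £1,273. Insurer: £1,365 − £1,273 = £92.
Claim 2 (£7,692): deductible met; 20% of £7,692 = £1,538.40. Owner pays £1,538.40; OOP now £2,811.40. Plan pays £7,692 − £1,538.40 = £6,153.60.
Claim 3 (£10,385): 20% coinsurance on £10,385 = £2,077. Owner owes £2,077 (running OOP £4,888.40). Plan pays £10,385 − £2,077 = £8,308.
Claim 4 (£8,135): 20% coinsurance on £8,135 = £1,627. Adding that to £4,888.40 gives £6,515.40, past the £5,900 cap; owner pays only £5,900 − £4,888.40 = £1,011.60. Insurer: £8,135 − £1,011.60 = £7,123.40.

£7,123.40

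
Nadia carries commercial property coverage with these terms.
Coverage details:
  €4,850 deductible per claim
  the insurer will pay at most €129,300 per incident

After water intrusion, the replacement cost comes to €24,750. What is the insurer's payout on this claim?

After the deductible, €24,750 − €4,850 = €19,900 remains.
€19,900 ≤ €129,300, so the limit doesn't bind; insurer pays €19,900.

€19,900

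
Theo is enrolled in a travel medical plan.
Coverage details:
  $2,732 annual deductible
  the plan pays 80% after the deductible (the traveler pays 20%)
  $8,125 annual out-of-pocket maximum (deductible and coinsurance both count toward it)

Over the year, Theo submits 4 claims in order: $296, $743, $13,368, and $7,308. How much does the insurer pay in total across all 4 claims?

$15,186.40

Claim 1 — $296: entire amount goes to the deductible. Traveler owes $296 (running OOP $296). Insurer: $296 − $296 = $0.
Claim 2 — $743: fully absorbed by the deductible. Traveler owes $743 (running OOP $1,039). Insurer: $743 − $743 = $0.
Claim 3 — $13,368: $1,693 finishes the deductible; $11,675 goes to coinsurance; coinsurance $11,675 × 20% = $2,335. Traveler pays $4,028; OOP now $5,067. Insurer: $13,368 − $4,028 = $9,340.
Claim 4 — $7,308: deductible already satisfied, so traveler's share is 20% × $7,308 = $1,461.60. Traveler owes $1,461.60 (running OOP $6,528.60). Insurer: $7,308 − $1,461.60 = $5,846.40.
Insurer total: $0 + $0 + $9,340 + $5,846.40 = $15,186.40.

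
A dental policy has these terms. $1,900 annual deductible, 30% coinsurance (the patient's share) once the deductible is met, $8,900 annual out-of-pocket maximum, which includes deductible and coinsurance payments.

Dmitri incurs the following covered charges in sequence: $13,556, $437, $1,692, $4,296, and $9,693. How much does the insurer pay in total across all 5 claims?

Bill 1, $13,556: $1,900 finishes the deductible; $11,656 goes to coinsurance; patient's 30% is $3,496.80. Cost to patient: $5,396.80. OOP to date $5,396.80. Plan pays $13,556 − $5,396.80 = $8,159.20.
Bill 2, $437: deductible already satisfied, so patient's share is 30% × $437 = $131.10. Patient pays $131.10; OOP now $5,527.90. Plan pays $437 − $131.10 = $305.90.
Bill 3, $1,692: deductible already satisfied, so patient's share is 30% × $1,692 = $507.60. Cost to patient: $507.60. OOP to date $6,035.50. Plan pays $1,692 − $507.60 = $1,184.40.
Bill 4, $4,296: deductible met; 30% of $4,296 = $1,288.80. Patient owes $1,288.80 (running OOP $7,324.30). Plan pays $4,296 − $1,288.80 = $3,007.20.
Bill 5, $9,693: deductible already satisfied, so patient's share is 30% × $9,693 = $2,907.90. That would push OOP to $10,232.20, over the $8,900 cap, so patient pays $8,900 − $7,324.30 = $1,575.70. Plan pays $9,693 − $1,575.70 = $8,117.30.
Insurer total = bills − patient's total = $29,674 − $8,900 = $20,774.

$20,774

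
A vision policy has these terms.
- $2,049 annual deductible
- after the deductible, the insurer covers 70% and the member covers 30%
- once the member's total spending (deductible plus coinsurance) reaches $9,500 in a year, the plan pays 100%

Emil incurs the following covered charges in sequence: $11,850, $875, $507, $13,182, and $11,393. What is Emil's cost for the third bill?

$152.10

Claim 1 — $11,850: $2,049 finishes the deductible; $9,801 goes to coinsurance; coinsurance $9,801 × 30% = $2,940.30. Member pays $4,989.30; OOP now $4,989.30.
Claim 2 — $875: deductible met; 30% of $875 = $262.50. Member pays $262.50; OOP now $5,251.80.
Claim 3 — $507: deductible met; 30% of $507 = $152.10. Member owes $152.10 (running OOP $5,403.90).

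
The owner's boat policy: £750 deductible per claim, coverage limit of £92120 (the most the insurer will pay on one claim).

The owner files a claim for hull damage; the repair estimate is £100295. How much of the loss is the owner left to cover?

£8175

Less the £750 deductible: £100295 − £750 = £99545.
£99545 exceeds the £92120 limit, so the insurer pays the limit: £92120.
Out of pocket: £100295 − £92120 = £8175.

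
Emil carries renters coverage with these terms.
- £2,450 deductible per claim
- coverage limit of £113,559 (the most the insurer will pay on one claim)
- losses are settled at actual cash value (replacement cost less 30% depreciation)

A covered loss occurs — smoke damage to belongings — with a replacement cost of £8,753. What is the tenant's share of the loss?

Actual cash value after 30% depreciation: £8,753 × 70% = £6,127.10.
Subtract the deductible: £6,127.10 − £2,450 = £3,677.10.
£3,677.10 ≤ £113,559, so the limit doesn't bind; insurer pays £3,677.10.
The tenant bears the rest of the original loss: £8,753 − £3,677.10 = £5,075.90.

£5,075.90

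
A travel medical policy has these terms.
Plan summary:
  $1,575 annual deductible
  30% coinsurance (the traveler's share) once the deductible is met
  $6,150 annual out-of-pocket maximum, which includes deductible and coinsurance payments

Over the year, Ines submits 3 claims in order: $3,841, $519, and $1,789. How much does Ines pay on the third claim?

Bill 1, $3,841: $1,575 finishes the deductible; $2,266 goes to coinsurance; 30% of $2,266 = $679.80. Cost to traveler: $2,254.80. OOP to date $2,254.80.
Bill 2, $519: deductible met; 30% of $519 = $155.70. Traveler pays $155.70; OOP now $2,410.50.
Bill 3, $1,789: 30% coinsurance on $1,789 = $536.70. Cost to traveler: $536.70. OOP to date $2,947.20.

$536.70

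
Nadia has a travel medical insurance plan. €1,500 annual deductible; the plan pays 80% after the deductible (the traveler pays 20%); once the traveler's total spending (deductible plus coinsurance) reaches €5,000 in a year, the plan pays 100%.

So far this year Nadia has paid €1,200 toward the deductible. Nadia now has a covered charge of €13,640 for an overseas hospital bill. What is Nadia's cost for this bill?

€1,200 of the €1,500 deductible is already met, leaving €300.
After the €300 deductible portion, €13,640 − €300 = €13,340 is subject to coinsurance.
20% of €13,340 = €2,668 falls to the traveler.
That puts the traveler's cost at €300 + €2,668 = €2,968 before any cap.
Year-to-date out-of-pocket becomes €1,200 + €2,968 = €4,168, still under the €5,000 maximum, so no cap applies.

€2,968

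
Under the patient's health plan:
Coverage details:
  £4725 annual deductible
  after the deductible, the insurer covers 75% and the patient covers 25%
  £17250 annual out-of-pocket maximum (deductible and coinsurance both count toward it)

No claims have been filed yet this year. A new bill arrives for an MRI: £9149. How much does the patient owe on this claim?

£5831

Deductible not yet touched, so the first £4725 of the bill goes to the deductible.
That leaves £9149 − £4725 = £4424 for coinsurance.
25% of £4424 = £1106 falls to the patient.
Patient responsibility before any cap: £4725 + £1106 = £5831.
Total out-of-pocket so far would be £0 + £5831 = £5831, below the £17250 cap — no reduction.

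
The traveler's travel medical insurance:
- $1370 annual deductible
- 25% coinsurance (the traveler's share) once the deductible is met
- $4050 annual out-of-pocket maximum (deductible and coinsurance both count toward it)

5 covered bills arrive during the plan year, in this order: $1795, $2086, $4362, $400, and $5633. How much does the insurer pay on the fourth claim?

$300

Claim 1 — $1795: deductible takes $1370, $425 remains; traveler's 25% is $106.25. Traveler owes $1476.25 (running OOP $1476.25). Plan pays $1795 − $1476.25 = $318.75.
Claim 2 — $2086: deductible already satisfied, so traveler's share is 25% × $2086 = $521.50. Cost to traveler: $521.50. OOP to date $1997.75. Insurer: $2086 − $521.50 = $1564.50.
Claim 3 — $4362: deductible met; 25% of $4362 = $1090.50. Cost to traveler: $1090.50. OOP to date $3088.25. Plan pays $4362 − $1090.50 = $3271.50.
Claim 4 — $400: 25% coinsurance on $400 = $100. Traveler owes $100 (running OOP $3188.25). Insurer: $400 − $100 = $300.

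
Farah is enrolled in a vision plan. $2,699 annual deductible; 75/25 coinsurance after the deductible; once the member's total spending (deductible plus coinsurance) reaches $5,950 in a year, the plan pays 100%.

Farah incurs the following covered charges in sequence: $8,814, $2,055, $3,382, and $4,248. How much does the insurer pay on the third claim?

$2,536.50

Claim 1 ($8,814): deductible takes $2,699, $6,115 remains; coinsurance $6,115 × 25% = $1,528.75. Member pays $4,227.75; OOP now $4,227.75. Insurer: $8,814 − $4,227.75 = $4,586.25.
Claim 2 ($2,055): deductible already satisfied, so member's share is 25% × $2,055 = $513.75. Member pays $513.75; OOP now $4,741.50. Plan pays $2,055 − $513.75 = $1,541.25.
Claim 3 ($3,382): 25% coinsurance on $3,382 = $845.50. Member pays $845.50; OOP now $5,587. Plan pays $3,382 − $845.50 = $2,536.50.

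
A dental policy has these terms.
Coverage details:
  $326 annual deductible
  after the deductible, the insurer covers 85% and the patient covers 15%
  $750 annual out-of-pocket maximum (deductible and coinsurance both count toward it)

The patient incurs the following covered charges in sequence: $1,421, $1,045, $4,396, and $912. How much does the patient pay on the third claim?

Bill 1, $1,421: $326 to deductible, leaving $1,095; patient's 15% is $164.25. Patient pays $490.25; OOP now $490.25.
Bill 2, $1,045: 15% coinsurance on $1,045 = $156.75. Cost to patient: $156.75. OOP to date $647.
Bill 3, $4,396: deductible met; 15% of $4,396 = $659.40. That would push OOP to $1,306.40, over the $750 cap, so patient pays $750 − $647 = $103.

$103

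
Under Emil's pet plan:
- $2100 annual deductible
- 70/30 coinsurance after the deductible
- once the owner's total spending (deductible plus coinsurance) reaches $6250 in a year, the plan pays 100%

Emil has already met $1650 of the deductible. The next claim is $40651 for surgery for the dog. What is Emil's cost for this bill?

$1650 of the $2100 deductible is already met, leaving $450.
After the $450 deductible portion, $40651 − $450 = $40201 is subject to coinsurance.
30% of $40201 = $12060.30 falls to the owner.
So the owner owes $450 + $12060.30 = $12510.30 before any cap.
Year-to-date out-of-pocket would reach $1650 + $12510.30 = $14160.30, above the $6250 maximum, so the owner pays only $6250 − $1650 = $4600.

$4600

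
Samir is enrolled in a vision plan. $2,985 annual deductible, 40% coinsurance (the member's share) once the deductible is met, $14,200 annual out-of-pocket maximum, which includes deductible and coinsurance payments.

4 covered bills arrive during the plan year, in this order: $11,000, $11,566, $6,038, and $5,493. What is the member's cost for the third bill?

Claim 1 ($11,000): $2,985 finishes the deductible; $8,015 goes to coinsurance; member's 40% is $3,206. Member owes $6,191 (running OOP $6,191).
Claim 2 ($11,566): deductible already satisfied, so member's share is 40% × $11,566 = $4,626.40. Cost to member: $4,626.40. OOP to date $10,817.40.
Claim 3 ($6,038): 40% coinsurance on $6,038 = $2,415.20. Member pays $2,415.20; OOP now $13,232.60.

$2,415.20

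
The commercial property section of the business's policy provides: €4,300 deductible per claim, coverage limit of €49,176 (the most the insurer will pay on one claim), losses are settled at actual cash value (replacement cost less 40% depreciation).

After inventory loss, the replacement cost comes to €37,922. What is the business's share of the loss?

Actual cash value after 40% depreciation: €37,922 × 60% = €22,753.20.
Subtract the deductible: €22,753.20 − €4,300 = €18,453.20.
That's under the €49,176 cap, so the insurer reimburses the full €18,453.20.
The business bears the rest of the original loss: €37,922 − €18,453.20 = €19,468.80.

€19,468.80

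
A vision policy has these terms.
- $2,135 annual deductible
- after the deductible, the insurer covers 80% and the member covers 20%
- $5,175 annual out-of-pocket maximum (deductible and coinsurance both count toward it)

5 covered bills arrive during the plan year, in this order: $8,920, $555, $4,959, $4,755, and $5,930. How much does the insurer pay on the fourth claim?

$4,174.80

Bill 1, $8,920: $2,135 to deductible, leaving $6,785; coinsurance $6,785 × 20% = $1,357. Member pays $3,492; OOP now $3,492. Insurer: $8,920 − $3,492 = $5,428.
Bill 2, $555: deductible met; 20% of $555 = $111. Cost to member: $111. OOP to date $3,603. Insurer: $555 − $111 = $444.
Bill 3, $4,959: 20% coinsurance on $4,959 = $991.80. Member owes $991.80 (running OOP $4,594.80). Plan pays $4,959 − $991.80 = $3,967.20.
Bill 4, $4,755: deductible met; 20% of $4,755 = $951. Adding that to $4,594.80 gives $5,545.80, past the $5,175 cap; member pays only $5,175 − $4,594.80 = $580.20. Insurer: $4,755 − $580.20 = $4,174.80.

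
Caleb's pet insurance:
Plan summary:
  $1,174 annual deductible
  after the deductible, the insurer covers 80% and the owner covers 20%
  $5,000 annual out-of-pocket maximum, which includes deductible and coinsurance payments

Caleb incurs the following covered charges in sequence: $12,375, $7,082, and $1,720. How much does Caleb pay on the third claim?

Bill 1, $12,375: deductible takes $1,174, $11,201 remains; coinsurance $11,201 × 20% = $2,240.20. Owner pays $3,414.20; OOP now $3,414.20.
Bill 2, $7,082: 20% coinsurance on $7,082 = $1,416.40. Owner pays $1,416.40; OOP now $4,830.60.
Bill 3, $1,720: 20% coinsurance on $1,720 = $344. That would push OOP to $5,174.60, over the $5,000 cap, so owner pays $5,000 − $4,830.60 = $169.40.

$169.40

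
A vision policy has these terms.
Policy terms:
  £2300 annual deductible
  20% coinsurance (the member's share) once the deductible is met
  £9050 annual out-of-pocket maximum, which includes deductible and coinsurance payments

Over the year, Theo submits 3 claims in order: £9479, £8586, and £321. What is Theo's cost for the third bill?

#1 (£9479): deductible takes £2300, £7179 remains; member's 20% is £1435.80. Member pays £3735.80; OOP now £3735.80.
#2 (£8586): deductible met; 20% of £8586 = £1717.20. Cost to member: £1717.20. OOP to date £5453.
#3 (£321): deductible already satisfied, so member's share is 20% × £321 = £64.20. Member pays £64.20; OOP now £5517.20.

£64.20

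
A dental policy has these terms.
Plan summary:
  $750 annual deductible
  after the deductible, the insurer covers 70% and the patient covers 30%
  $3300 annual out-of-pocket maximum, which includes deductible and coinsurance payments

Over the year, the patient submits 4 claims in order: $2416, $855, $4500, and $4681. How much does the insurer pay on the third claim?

Claim 1 ($2416): $750 finishes the deductible; $1666 goes to coinsurance; coinsurance $1666 × 30% = $499.80. Patient owes $1249.80 (running OOP $1249.80). Plan pays $2416 − $1249.80 = $1166.20.
Claim 2 ($855): deductible met; 30% of $855 = $256.50. Cost to patient: $256.50. OOP to date $1506.30. Plan pays $855 − $256.50 = $598.50.
Claim 3 ($4500): deductible met; 30% of $4500 = $1350. Patient owes $1350 (running OOP $2856.30). Insurer: $4500 − $1350 = $3150.

$3150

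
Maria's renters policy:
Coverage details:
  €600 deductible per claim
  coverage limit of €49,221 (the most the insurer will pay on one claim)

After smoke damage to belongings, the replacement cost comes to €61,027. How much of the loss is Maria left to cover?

Less the €600 deductible: €61,027 − €600 = €60,427.
Since €60,427 > €49,221, the payout is capped at €49,221.
Tenant's share is the uncovered remainder: €61,027 − €49,221 = €11,806.

€11,806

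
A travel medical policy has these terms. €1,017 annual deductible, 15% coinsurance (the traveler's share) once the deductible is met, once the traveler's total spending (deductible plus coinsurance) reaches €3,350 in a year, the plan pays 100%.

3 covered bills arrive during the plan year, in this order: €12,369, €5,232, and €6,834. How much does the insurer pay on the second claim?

Claim 1 — €12,369: €1,017 finishes the deductible; €11,352 goes to coinsurance; 15% of €11,352 = €1,702.80. Traveler owes €2,719.80 (running OOP €2,719.80). Insurer: €12,369 − €2,719.80 = €9,649.20.
Claim 2 — €5,232: 15% coinsurance on €5,232 = €784.80. That would push OOP to €3,504.60, over the €3,350 cap, so traveler pays €3,350 − €2,719.80 = €630.20. Plan pays €5,232 − €630.20 = €4,601.80.

€4,601.80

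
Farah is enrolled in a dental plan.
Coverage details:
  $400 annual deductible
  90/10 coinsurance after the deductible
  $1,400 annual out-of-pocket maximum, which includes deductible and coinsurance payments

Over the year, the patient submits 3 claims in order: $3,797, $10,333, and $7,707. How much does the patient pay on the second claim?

$660.30

#1 ($3,797): $400 finishes the deductible; $3,397 goes to coinsurance; patient's 10% is $339.70. Patient pays $739.70; OOP now $739.70.
#2 ($10,333): deductible met; 10% of $10,333 = $1,033.30. Adding that to $739.70 gives $1,773, past the $1,400 cap; patient pays only $1,400 − $739.70 = $660.30.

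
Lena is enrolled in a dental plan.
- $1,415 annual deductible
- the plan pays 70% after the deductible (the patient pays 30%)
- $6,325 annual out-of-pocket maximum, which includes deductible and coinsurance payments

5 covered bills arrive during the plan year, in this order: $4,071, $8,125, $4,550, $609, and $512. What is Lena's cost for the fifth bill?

$128

Bill 1, $4,071: $1,415 finishes the deductible; $2,656 goes to coinsurance; coinsurance $2,656 × 30% = $796.80. Patient owes $2,211.80 (running OOP $2,211.80).
Bill 2, $8,125: deductible already satisfied, so patient's share is 30% × $8,125 = $2,437.50. Cost to patient: $2,437.50. OOP to date $4,649.30.
Bill 3, $4,550: deductible met; 30% of $4,550 = $1,365. Cost to patient: $1,365. OOP to date $6,014.30.
Bill 4, $609: 30% coinsurance on $609 = $182.70. Cost to patient: $182.70. OOP to date $6,197.
Bill 5, $512: 30% coinsurance on $512 = $153.60. OOP would hit $6,350.60 > $6,325, so the cap limits the patient to $6,325 − $6,197 = $128.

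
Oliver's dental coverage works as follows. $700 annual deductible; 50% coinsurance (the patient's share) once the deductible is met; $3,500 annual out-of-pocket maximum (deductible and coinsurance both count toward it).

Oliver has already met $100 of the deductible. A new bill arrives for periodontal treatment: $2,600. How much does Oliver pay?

$1,600

$100 of the $700 deductible is already met, leaving $600.
After the $600 deductible portion, $2,600 − $600 = $2,000 is subject to coinsurance.
50% of $2,000 = $1,000 falls to the patient.
That puts the patient's cost at $600 + $1,000 = $1,600 before any cap.
Cumulative spending $100 + $1,600 = $1,700 stays under the $3,500 maximum.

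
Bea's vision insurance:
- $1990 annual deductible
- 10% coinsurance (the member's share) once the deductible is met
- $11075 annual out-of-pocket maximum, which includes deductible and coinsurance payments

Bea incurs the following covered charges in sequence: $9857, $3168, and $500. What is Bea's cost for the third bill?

$50

#1 ($9857): deductible takes $1990, $7867 remains; 10% of $7867 = $786.70. Member pays $2776.70; OOP now $2776.70.
#2 ($3168): 10% coinsurance on $3168 = $316.80. Cost to member: $316.80. OOP to date $3093.50.
#3 ($500): deductible already satisfied, so member's share is 10% × $500 = $50. Member owes $50 (running OOP $3143.50).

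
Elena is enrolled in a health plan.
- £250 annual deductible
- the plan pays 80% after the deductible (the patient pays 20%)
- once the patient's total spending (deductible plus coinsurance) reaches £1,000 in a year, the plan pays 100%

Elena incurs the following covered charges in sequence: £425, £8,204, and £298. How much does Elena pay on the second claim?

Bill 1, £425: £250 to deductible, leaving £175; coinsurance £175 × 20% = £35. Patient pays £285; OOP now £285.
Bill 2, £8,204: 20% coinsurance on £8,204 = £1,640.80. OOP would hit £1,925.80 > £1,000, so the cap limits the patient to £1,000 − £285 = £715.

£715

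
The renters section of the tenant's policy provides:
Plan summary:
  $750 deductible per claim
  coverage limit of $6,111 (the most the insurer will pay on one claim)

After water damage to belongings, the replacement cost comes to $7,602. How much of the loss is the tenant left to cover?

Less the $750 deductible: $7,602 − $750 = $6,852.
The $6,111 per-incident cap binds; insurer pays $6,111.
The tenant bears the rest of the original loss: $7,602 − $6,111 = $1,491.

$1,491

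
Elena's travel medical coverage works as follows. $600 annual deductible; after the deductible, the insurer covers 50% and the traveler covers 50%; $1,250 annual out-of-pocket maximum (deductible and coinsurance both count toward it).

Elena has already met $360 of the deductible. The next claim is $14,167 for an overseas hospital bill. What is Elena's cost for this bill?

Remaining deductible: $600 − $360 = $240.
The remaining $13,927 (= $14,167 − $240) moves to coinsurance.
Coinsurance: $13,927 × 50% = $6,963.50.
Traveler responsibility before any cap: $240 + $6,963.50 = $7,203.50.
Adding $7,203.50 to the $360 already spent would give $7,563.50, which exceeds the $1,250 cap; the traveler pays just $1,250 − $360 = $890.

$890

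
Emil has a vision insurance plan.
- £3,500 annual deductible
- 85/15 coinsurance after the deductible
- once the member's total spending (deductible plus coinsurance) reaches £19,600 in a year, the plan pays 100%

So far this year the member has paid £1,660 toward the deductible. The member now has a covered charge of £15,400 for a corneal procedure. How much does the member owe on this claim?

£1,660 of the £3,500 deductible is already met, leaving £1,840.
The remaining £13,560 (= £15,400 − £1,840) moves to coinsurance.
15% of £13,560 = £2,034 falls to the member.
So the member owes £1,840 + £2,034 = £3,874 before any cap.
Cumulative spending £1,660 + £3,874 = £5,534 stays under the £19,600 maximum.

£3,874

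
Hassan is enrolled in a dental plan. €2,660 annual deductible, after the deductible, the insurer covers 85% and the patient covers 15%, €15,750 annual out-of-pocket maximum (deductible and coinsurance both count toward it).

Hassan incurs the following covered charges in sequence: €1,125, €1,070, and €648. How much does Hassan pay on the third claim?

Claim 1 (€1,125): entire amount goes to the deductible. Cost to patient: €1,125. OOP to date €1,125.
Claim 2 (€1,070): fully absorbed by the deductible. Patient pays €1,070; OOP now €2,195.
Claim 3 (€648): €465 finishes the deductible; €183 goes to coinsurance; patient's 15% is €27.45. Patient pays €492.45; OOP now €2,687.45.

€492.45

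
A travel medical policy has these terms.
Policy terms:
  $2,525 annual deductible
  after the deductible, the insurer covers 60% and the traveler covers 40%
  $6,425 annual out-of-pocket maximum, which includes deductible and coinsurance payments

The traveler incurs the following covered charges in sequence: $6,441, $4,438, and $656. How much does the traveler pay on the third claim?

$262.40

Claim 1 ($6,441): deductible takes $2,525, $3,916 remains; traveler's 40% is $1,566.40. Traveler pays $4,091.40; OOP now $4,091.40.
Claim 2 ($4,438): deductible already satisfied, so traveler's share is 40% × $4,438 = $1,775.20. Traveler pays $1,775.20; OOP now $5,866.60.
Claim 3 ($656): 40% coinsurance on $656 = $262.40. Cost to traveler: $262.40. OOP to date $6,129.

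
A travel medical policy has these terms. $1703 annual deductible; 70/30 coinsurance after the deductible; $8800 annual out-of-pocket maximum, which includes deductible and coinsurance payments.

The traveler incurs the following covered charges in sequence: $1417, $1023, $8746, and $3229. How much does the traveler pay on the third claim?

$2623.80

#1 ($1417): all of it applies to the deductible. Cost to traveler: $1417. OOP to date $1417.
#2 ($1023): deductible takes $286, $737 remains; traveler's 30% is $221.10. Traveler pays $507.10; OOP now $1924.10.
#3 ($8746): deductible met; 30% of $8746 = $2623.80. Traveler owes $2623.80 (running OOP $4547.90).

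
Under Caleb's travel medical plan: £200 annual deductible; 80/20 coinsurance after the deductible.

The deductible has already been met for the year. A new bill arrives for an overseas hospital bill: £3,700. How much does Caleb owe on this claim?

With the deductible met, the entire £3,700 is subject to coinsurance.
Coinsurance: £3,700 × 20% = £740.

£740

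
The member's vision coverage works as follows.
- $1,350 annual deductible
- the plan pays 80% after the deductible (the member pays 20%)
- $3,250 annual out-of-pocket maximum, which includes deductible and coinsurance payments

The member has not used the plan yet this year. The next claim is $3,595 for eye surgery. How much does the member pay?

$1,799

The full $1,350 deductible is still open; $1,350 of this bill applies to it.
After the $1,350 deductible portion, $3,595 − $1,350 = $2,245 is subject to coinsurance.
Coinsurance: $2,245 × 20% = $449.
Member responsibility before any cap: $1,350 + $449 = $1,799.
Cumulative spending $0 + $1,799 = $1,799 stays under the $3,250 maximum.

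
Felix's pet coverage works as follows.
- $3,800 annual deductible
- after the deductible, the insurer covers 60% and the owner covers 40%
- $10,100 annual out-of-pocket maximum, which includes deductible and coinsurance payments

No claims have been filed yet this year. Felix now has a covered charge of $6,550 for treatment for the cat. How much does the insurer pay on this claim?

$1,650

The full $3,800 deductible is still open; $3,800 of this bill applies to it.
After the $3,800 deductible portion, $6,550 − $3,800 = $2,750 is subject to coinsurance.
Owner's 40% share of $2,750 is $1,100.
That puts the owner's cost at $3,800 + $1,100 = $4,900 before any cap.
Total out-of-pocket so far would be $0 + $4,900 = $4,900, below the $10,100 cap — no reduction.
Insurer pays the balance: $6,550 − $4,900 = $1,650.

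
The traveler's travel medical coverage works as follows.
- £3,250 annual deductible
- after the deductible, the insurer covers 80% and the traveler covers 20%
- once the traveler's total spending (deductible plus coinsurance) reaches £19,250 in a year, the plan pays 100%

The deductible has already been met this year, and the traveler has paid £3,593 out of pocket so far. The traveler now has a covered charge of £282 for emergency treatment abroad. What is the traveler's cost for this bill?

£56.40

The deductible is already satisfied, so the full bill goes to coinsurance.
20% of £282 = £56.40 falls to the traveler.
Cumulative spending £3,593 + £56.40 = £3,649.40 stays under the £19,250 maximum.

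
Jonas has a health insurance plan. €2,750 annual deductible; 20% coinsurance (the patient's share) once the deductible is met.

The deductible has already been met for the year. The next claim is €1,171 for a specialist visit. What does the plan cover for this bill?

€936.80

The deductible is already satisfied, so the full bill goes to coinsurance.
20% of €1,171 = €234.20 falls to the patient.
The insurer covers the remainder: €1,171 − €234.20 = €936.80.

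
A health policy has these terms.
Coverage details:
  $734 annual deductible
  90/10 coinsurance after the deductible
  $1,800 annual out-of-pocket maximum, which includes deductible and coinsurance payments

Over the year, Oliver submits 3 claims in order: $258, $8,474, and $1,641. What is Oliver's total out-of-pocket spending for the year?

$1,697.90

Claim 1 ($258): fully absorbed by the deductible. Cost to patient: $258. OOP to date $258.
Claim 2 ($8,474): $476 to deductible, leaving $7,998; coinsurance $7,998 × 10% = $799.80. Patient pays $1,275.80; OOP now $1,533.80.
Claim 3 ($1,641): 10% coinsurance on $1,641 = $164.10. Patient pays $164.10; OOP now $1,697.90.
Total paid by the patient: $258 + $1,275.80 + $164.10 = $1,697.90.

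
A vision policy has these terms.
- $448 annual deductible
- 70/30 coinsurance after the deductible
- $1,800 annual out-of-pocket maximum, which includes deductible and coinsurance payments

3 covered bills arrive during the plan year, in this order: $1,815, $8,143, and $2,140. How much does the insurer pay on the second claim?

$7,201.10

#1 ($1,815): $448 finishes the deductible; $1,367 goes to coinsurance; coinsurance $1,367 × 30% = $410.10. Member owes $858.10 (running OOP $858.10). Insurer: $1,815 − $858.10 = $956.90.
#2 ($8,143): 30% coinsurance on $8,143 = $2,442.90. Adding that to $858.10 gives $3,301, past the $1,800 cap; member pays only $1,800 − $858.10 = $941.90. Insurer: $8,143 − $941.90 = $7,201.10.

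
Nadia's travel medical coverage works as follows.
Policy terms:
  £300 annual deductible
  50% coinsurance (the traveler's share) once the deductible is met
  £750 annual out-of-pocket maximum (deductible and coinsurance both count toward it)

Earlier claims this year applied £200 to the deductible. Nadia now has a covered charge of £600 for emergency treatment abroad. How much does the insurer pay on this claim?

Remaining deductible: £300 − £200 = £100.
After the £100 deductible portion, £600 − £100 = £500 is subject to coinsurance.
Coinsurance: £500 × 50% = £250.
So the traveler owes £100 + £250 = £350 before any cap.
Cumulative spending £200 + £350 = £550 stays under the £750 maximum.
Insurer pays the balance: £600 − £350 = £250.

£250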